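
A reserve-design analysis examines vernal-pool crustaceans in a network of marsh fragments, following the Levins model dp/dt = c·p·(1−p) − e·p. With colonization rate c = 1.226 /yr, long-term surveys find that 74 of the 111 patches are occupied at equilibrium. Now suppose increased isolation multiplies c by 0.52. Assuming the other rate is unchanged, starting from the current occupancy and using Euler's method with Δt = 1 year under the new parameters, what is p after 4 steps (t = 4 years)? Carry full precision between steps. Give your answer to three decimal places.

Observed p* = 74/111 = 0.66667.
Balance c(1−p*) = e gives e = 1.226×(1 − 0.66667) = 0.40867.
Starting from p₀ = 0.66667; update p ← p + (dp/dt)·Δt with the new parameters.
  1  |  dp/dt·Δt = -0.130773  |  p_1 = 0.535893
  2  |  dp/dt·Δt = -0.060443  |  p_2 = 0.475450
  3  |  dp/dt·Δt = -0.035305  |  p_3 = 0.440145
  4  |  dp/dt·Δt = -0.022777  |  p_4 = 0.417369

0.417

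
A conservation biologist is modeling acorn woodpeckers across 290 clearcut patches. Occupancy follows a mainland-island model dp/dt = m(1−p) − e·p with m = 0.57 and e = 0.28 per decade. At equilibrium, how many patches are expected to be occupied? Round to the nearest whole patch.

p* = m/(m+e) = 0.57/0.8500 = 0.6706.
Expected occupied patches = N × p* = 290 × 0.6706 = 194.47 ≈ 194.

194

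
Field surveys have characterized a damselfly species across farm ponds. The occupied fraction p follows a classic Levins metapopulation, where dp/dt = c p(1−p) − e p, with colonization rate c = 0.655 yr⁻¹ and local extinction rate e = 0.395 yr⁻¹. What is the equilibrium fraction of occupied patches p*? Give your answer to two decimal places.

Setting dp/dt = 0 and dividing through by p* gives c·(1−p*) = e.
So p* = 1 − e/c = 1 − 0.395/0.655 = 1 − 0.6031 = 0.3969.

0.40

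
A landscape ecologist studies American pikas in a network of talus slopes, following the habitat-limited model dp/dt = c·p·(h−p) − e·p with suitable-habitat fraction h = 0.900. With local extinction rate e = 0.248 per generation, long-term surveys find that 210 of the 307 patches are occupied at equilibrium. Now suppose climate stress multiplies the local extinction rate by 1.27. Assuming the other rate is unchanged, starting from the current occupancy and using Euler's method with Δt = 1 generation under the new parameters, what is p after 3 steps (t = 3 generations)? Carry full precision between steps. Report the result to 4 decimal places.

0.6267

Observed p* = 210/307 = 0.68404.
Balance c(h−p*) = e gives c = e/(0.9 − 0.68404) = 0.248/0.21596 = 1.14836.
Starting from p₀ = 0.68404; update p ← p + (dp/dt)·Δt with the new parameters.
p: 0.68404 → 0.63824  (Δp = -0.04580)
p: 0.63824 → 0.62907  (Δp = -0.00917)
p: 0.62907 → 0.62666  (Δp = -0.00241)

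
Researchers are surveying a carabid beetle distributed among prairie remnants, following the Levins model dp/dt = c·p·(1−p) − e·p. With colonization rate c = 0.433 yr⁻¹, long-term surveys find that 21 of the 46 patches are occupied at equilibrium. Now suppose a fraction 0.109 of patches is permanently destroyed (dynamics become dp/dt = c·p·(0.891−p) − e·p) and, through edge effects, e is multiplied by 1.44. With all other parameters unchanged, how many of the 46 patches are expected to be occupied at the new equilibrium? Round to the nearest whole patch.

Observed p* = 21/46 = 0.45652.
Balance c(1−p*) = e gives e = 0.433×(1 − 0.45652) = 0.23533.
New p* = 0.891 − e/c = 0.891 − 0.33888/0.43300 = 0.10837.
Expected occupied = 46 × 0.10837 = 4.99 ≈ 5.

5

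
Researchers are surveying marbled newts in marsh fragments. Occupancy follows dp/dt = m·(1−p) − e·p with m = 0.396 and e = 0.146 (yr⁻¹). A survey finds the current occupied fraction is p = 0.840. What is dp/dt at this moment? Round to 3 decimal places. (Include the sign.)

-0.059

Colonization term: m·(1−p) = 0.396×0.1600 = 0.06336.
Extinction term: e·p = 0.12264.
dp/dt = 0.06336 − 0.12264 = -0.05928.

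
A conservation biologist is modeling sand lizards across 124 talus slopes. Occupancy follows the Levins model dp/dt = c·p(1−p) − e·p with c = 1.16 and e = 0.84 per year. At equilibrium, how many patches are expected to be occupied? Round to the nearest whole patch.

34

p* = 1 − e/c = 1 − 0.84/1.16 = 0.2759.
Expected occupied patches = N × p* = 124 × 0.2759 = 34.21 ≈ 34.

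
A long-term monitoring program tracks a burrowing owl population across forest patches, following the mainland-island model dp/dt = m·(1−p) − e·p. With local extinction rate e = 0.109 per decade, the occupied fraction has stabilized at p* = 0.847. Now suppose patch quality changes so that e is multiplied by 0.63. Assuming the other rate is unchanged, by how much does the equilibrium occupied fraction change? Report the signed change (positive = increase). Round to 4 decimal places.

Balance m(1−p*) = e·p* gives m = e·p*/(1−p*) = 0.109×0.84700/0.15300 = 0.60342.
New p* = m/(m+e) = 0.60342/(0.60342+0.06867) = 0.89783.
Δp* = 0.89783 − 0.84700 = +0.05083.

0.0508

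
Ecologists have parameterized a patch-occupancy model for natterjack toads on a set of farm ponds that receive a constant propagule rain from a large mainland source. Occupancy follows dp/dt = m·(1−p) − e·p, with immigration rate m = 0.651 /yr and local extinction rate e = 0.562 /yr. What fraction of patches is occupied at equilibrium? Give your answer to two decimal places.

0.54

Setting dp/dt = 0: m − m·p* = e·p*, so m = (m+e)·p*.
p* = m/(m+e) = 0.651/(0.651+0.562) = 0.651/1.2130 = 0.5367.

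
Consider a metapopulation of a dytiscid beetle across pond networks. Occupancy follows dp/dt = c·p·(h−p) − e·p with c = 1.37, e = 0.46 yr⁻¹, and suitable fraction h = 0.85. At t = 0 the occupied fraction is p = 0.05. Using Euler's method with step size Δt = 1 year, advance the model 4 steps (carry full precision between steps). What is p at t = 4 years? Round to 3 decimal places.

0.285

Update rule: p ← p + [c·p·(h−p) − e·p]·Δt with Δt = 1.
step 1: Δp = +0.03180, p = 0.08180
step 2: Δp = +0.04846, p = 0.13026
step 3: Δp = +0.06852, p = 0.19878
step 4: Δp = +0.08591, p = 0.28469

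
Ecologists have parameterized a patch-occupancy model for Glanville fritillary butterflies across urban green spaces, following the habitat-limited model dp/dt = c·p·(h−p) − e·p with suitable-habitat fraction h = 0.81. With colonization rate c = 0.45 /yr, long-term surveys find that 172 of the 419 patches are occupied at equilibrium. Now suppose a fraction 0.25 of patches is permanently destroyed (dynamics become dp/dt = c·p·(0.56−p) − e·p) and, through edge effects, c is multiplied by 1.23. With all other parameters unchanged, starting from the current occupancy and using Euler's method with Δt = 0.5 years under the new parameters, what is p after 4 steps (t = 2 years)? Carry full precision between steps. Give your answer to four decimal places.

Observed p* = 172/419 = 0.41050.
Balance c(h−p*) = e gives e = 0.45×(0.81 − 0.41050) = 0.17977.
Starting from p₀ = 0.41050; update p ← p + (dp/dt)·Δt with the new parameters.
p: 0.41050 → 0.39059  (Δp = -0.01991)
p: 0.39059 → 0.37379  (Δp = -0.01680)
p: 0.37379 → 0.35945  (Δp = -0.01434)
p: 0.35945 → 0.34709  (Δp = -0.01236)

0.3471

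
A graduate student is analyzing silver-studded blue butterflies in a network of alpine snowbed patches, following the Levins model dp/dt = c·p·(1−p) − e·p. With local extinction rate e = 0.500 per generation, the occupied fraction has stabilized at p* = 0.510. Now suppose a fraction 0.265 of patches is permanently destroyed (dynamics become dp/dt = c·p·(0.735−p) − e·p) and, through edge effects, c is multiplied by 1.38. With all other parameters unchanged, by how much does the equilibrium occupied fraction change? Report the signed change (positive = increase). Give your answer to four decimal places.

-0.1301

Balance c(1−p*) = e gives c = e/(1 − 0.51000) = 0.500/0.49000 = 1.02041.
New p* = 0.735 − e/c = 0.735 − 0.50000/1.40817 = 0.37993.
Δp* = 0.37993 − 0.51000 = -0.13007.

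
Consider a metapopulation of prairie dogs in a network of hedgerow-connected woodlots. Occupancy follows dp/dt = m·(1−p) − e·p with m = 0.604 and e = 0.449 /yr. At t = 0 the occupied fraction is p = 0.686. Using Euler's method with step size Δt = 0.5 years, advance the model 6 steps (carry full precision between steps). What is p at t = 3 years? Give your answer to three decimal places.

0.575

Update rule: p ← p + [m·(1−p) − e·p]·Δt with Δt = 0.5.
  1  |  dp/dt·Δt = -0.059179  |  p_1 = 0.626821
  2  |  dp/dt·Δt = -0.028021  |  p_2 = 0.598800
  3  |  dp/dt·Δt = -0.013268  |  p_3 = 0.585532
  4  |  dp/dt·Δt = -0.006282  |  p_4 = 0.579249
  5  |  dp/dt·Δt = -0.002975  |  p_5 = 0.576275
  6  |  dp/dt·Δt = -0.001409  |  p_6 = 0.574866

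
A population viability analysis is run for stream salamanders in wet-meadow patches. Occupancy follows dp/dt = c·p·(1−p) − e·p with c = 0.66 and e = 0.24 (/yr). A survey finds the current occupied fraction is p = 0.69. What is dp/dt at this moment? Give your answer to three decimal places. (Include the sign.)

Colonization term: c·p·(1−p) = 0.66×0.69×0.3100 = 0.14117.
Extinction term: e·p = 0.16560.
dp/dt = 0.14117 − 0.16560 = -0.02443.

-0.024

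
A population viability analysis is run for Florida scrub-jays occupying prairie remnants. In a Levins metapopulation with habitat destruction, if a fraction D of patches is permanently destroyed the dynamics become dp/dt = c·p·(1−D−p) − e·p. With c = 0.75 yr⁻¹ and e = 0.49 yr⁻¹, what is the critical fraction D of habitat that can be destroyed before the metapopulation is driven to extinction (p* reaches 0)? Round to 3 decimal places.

The nontrivial equilibrium is p* = (1−D) − e/c; extinction occurs when this hits zero.
So D_crit = 1 − e/c = 1 − 0.49/0.75 = 1 − 0.6533 = 0.3467.
This equals the undisturbed p*, a classic result of Lande's extension.

0.347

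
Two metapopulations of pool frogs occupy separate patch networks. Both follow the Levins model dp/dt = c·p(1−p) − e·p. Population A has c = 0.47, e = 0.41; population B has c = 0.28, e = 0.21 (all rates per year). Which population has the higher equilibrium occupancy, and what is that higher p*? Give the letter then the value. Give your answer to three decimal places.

B, 0.250

A: p*_A = 1 − 0.41/0.47 = 0.1277.
B: p*_B = 1 − 0.21/0.28 = 0.2500.
B is higher at 0.2500.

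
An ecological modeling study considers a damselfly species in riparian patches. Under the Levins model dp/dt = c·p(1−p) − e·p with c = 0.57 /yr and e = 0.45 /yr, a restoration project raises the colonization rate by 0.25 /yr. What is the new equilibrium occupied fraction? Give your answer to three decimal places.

0.451

Before: p* = 1 − 0.45/0.57 = 0.2105.
After the change, c = 0.82, e = 0.45, so p* = 1 − 0.45/0.82 = 0.4512.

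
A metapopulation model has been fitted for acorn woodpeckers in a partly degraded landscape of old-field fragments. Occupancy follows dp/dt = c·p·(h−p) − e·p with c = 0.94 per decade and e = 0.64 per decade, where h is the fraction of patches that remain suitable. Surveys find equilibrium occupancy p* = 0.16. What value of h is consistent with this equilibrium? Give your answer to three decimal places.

0.841

At equilibrium c(h−p*) = e, so h = p* + e/c.
h = 0.16 + 0.64/0.94 = 0.16 + 0.6809 = 0.8409.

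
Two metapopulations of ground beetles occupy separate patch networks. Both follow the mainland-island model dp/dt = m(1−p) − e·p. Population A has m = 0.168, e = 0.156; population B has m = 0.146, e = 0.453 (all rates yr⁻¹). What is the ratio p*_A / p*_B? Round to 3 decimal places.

A: p*_A = m/(m+e) = 0.168/0.3240 = 0.5185.
B: p*_B = 0.146/0.5990 = 0.2437.
p*_A / p*_B = 0.5185/0.2437 = 2.1273.

2.127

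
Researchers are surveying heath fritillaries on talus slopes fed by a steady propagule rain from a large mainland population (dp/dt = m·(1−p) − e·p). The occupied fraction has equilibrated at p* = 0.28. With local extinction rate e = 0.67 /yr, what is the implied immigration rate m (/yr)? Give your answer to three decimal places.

0.261

At equilibrium m(1−p*) = e·p*, so m = e·p*/(1−p*).
m = 0.67 × 0.28 / 0.7200 = 0.1876/0.7200 = 0.2606.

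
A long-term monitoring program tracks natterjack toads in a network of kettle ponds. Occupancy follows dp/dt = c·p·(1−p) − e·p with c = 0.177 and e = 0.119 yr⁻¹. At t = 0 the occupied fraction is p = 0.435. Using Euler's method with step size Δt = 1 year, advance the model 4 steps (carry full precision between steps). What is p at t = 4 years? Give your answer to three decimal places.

0.406

Update rule: p ← p + [c·p·(1−p) − e·p]·Δt with Δt = 1.
step 1: Δp = -0.00826, p = 0.42674
step 2: Δp = -0.00748, p = 0.41926
step 3: Δp = -0.00680, p = 0.41246
step 4: Δp = -0.00619, p = 0.40627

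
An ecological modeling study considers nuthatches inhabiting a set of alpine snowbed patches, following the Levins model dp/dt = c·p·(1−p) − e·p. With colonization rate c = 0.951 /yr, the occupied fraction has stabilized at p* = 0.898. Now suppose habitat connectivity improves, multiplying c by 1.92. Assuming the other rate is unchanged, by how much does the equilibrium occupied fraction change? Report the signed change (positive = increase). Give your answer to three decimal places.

Balance c(1−p*) = e gives e = 0.951×(1 − 0.89800) = 0.09700.
New p* = 1 − e/c = 1 − 0.09700/1.82592 = 0.94688.
Δp* = 0.94688 − 0.89800 = +0.04888.

0.049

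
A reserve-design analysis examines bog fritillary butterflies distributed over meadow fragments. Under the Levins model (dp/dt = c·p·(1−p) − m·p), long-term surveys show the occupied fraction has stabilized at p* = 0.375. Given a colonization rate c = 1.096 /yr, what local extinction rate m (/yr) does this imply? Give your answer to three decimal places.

0.685

At equilibrium c(1−p*) = m.
m = 1.096 × (1 − 0.375) = 1.096 × 0.6250 = 0.6850.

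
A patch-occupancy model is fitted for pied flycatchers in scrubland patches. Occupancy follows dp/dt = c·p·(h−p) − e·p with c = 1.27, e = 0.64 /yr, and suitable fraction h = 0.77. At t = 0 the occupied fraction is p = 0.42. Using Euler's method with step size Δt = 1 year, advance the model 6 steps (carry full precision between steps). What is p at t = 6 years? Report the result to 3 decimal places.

0.273

Update rule: p ← p + [c·p·(h−p) − e·p]·Δt with Δt = 1.
step 1: Δp = -0.08211, p = 0.33789
step 2: Δp = -0.03082, p = 0.30707
step 3: Δp = -0.01599, p = 0.29108
step 4: Δp = -0.00925, p = 0.28183
step 5: Δp = -0.00564, p = 0.27619
step 6: Δp = -0.00355, p = 0.27264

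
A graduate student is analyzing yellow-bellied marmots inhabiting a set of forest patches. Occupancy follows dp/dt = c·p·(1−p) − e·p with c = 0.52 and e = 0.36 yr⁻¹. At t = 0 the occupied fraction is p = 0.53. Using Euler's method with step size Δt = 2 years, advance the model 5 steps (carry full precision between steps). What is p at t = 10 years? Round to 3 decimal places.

Update rule: p ← p + [c·p·(1−p) − e·p]·Δt with Δt = 2.
step 1: Δp = -0.12254, p = 0.40746
step 2: Δp = -0.04228, p = 0.36518
step 3: Δp = -0.02184, p = 0.34335
step 4: Δp = -0.01273, p = 0.33062
step 5: Δp = -0.00788, p = 0.32273

0.323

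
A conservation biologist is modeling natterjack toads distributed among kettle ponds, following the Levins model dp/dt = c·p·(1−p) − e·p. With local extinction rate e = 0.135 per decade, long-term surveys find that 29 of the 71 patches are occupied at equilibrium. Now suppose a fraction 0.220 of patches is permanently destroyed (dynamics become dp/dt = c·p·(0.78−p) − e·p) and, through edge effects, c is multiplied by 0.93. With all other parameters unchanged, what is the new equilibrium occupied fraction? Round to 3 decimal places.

Observed p* = 29/71 = 0.40845.
Balance c(1−p*) = e gives c = e/(1 − 0.40845) = 0.135/0.59155 = 0.22821.
New p* = 0.78 − e/c = 0.78 − 0.13500/0.21224 = 0.14393.

0.144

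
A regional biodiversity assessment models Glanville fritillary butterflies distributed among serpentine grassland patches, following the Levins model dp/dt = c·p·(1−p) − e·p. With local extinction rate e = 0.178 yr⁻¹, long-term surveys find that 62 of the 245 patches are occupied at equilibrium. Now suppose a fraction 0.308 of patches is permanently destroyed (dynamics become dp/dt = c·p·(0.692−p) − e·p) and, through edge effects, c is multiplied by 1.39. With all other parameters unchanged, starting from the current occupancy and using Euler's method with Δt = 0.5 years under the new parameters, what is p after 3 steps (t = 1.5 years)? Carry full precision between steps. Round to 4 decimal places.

Observed p* = 62/245 = 0.25306.
Balance c(1−p*) = e gives c = e/(1 − 0.25306) = 0.178/0.74694 = 0.23831.
Starting from p₀ = 0.25306; update p ← p + (dp/dt)·Δt with the new parameters.
  1  |  dp/dt·Δt = -0.004125  |  p_1 = 0.248936
  2  |  dp/dt·Δt = -0.003888  |  p_2 = 0.245048
  3  |  dp/dt·Δt = -0.003669  |  p_3 = 0.241378

0.2414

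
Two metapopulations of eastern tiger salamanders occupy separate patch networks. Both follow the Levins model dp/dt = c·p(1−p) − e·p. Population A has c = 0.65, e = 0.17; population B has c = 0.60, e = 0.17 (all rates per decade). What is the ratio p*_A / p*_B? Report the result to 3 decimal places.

A: p*_A = 1 − 0.17/0.65 = 0.7385.
B: p*_B = 1 − 0.17/0.60 = 0.7167.
p*_A / p*_B = 0.7385/0.7167 = 1.0304.

1.030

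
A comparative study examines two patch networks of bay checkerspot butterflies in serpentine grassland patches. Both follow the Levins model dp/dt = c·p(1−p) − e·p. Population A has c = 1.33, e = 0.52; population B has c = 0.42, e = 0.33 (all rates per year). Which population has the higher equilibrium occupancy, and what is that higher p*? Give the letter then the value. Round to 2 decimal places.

A, 0.61

A: p*_A = 1 − 0.52/1.33 = 0.6090.
B: p*_B = 1 − 0.33/0.42 = 0.2143.
A is higher at 0.6090.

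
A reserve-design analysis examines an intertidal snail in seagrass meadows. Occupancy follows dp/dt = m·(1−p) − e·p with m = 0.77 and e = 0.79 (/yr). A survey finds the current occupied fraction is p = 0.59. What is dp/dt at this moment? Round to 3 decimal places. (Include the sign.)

-0.150

Colonization term: m·(1−p) = 0.77×0.4100 = 0.31570.
Extinction term: e·p = 0.46610.
dp/dt = 0.31570 − 0.46610 = -0.15040.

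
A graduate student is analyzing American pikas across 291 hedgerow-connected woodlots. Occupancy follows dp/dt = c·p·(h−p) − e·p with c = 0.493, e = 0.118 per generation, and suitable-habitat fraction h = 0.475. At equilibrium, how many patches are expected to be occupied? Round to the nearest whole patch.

69

p* = h − e/c = 0.475 − 0.2394 = 0.2356.
Expected occupied patches = N × p* = 291 × 0.2356 = 68.57 ≈ 69.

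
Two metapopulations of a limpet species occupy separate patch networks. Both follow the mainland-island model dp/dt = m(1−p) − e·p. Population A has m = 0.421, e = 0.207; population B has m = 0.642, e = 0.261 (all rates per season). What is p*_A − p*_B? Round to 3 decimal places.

-0.041

A: p*_A = m/(m+e) = 0.421/0.6280 = 0.6704.
B: p*_B = 0.642/0.9030 = 0.7110.
p*_A − p*_B = 0.6704 − 0.7110 = -0.0406.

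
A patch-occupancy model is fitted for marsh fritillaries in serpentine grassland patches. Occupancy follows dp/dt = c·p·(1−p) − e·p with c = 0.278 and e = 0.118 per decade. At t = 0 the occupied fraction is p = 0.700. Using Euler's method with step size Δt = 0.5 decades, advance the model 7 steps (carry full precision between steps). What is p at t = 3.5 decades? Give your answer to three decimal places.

0.638

Update rule: p ← p + [c·p·(1−p) − e·p]·Δt with Δt = 0.5.
  1  |  dp/dt·Δt = -0.012110  |  p_1 = 0.687890
  2  |  dp/dt·Δt = -0.010743  |  p_2 = 0.677147
  3  |  dp/dt·Δt = -0.009564  |  p_3 = 0.667584
  4  |  dp/dt·Δt = -0.008541  |  p_4 = 0.659043
  5  |  dp/dt·Δt = -0.007649  |  p_5 = 0.651393
  6  |  dp/dt·Δt = -0.006868  |  p_6 = 0.644525
  7  |  dp/dt·Δt = -0.006180  |  p_7 = 0.638345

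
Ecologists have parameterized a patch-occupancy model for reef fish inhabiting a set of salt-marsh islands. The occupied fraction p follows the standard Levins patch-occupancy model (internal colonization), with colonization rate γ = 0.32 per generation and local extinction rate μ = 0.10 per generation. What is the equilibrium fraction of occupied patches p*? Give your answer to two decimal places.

0.69

Setting dp/dt = 0 and dividing through by p* gives γ·(1−p*) = μ.
So p* = 1 − μ/γ = 1 − 0.10/0.32 = 1 − 0.3125 = 0.6875.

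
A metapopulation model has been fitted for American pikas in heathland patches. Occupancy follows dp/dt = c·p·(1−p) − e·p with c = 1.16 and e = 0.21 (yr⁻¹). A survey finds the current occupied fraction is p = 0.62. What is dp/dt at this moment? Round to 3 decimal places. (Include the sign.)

0.143

Colonization term: c·p·(1−p) = 1.16×0.62×0.3800 = 0.27330.
Extinction term: e·p = 0.13020.
dp/dt = 0.27330 − 0.13020 = 0.14310.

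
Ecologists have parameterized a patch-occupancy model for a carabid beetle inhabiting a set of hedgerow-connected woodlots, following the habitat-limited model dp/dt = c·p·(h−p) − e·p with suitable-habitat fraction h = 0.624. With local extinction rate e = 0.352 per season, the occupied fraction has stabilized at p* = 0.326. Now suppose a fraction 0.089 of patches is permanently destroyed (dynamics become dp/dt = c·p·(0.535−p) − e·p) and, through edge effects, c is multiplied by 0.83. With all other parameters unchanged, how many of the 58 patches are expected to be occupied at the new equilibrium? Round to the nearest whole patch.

Balance c(h−p*) = e gives c = e/(0.624 − 0.32600) = 0.352/0.29800 = 1.18121.
New p* = 0.535 − e/c = 0.535 − 0.35200/0.98040 = 0.17596.
Expected occupied = 58 × 0.17596 = 10.21 ≈ 10.

10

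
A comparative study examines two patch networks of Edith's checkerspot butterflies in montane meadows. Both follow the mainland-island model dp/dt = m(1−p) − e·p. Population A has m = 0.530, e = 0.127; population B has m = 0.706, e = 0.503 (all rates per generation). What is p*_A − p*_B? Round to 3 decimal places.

A: p*_A = m/(m+e) = 0.530/0.6570 = 0.8067.
B: p*_B = 0.706/1.2090 = 0.5840.
p*_A − p*_B = 0.8067 − 0.5840 = 0.2227.

0.223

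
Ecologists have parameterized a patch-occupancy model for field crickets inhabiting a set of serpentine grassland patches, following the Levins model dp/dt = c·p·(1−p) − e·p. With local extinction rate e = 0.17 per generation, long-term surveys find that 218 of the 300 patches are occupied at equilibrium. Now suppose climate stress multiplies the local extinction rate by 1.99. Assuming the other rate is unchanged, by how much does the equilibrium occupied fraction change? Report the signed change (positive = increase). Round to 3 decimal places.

-0.271

Observed p* = 218/300 = 0.72667.
Balance c(1−p*) = e gives c = e/(1 − 0.72667) = 0.17/0.27333 = 0.62196.
New p* = 1 − e/c = 1 − 0.33830/0.62196 = 0.45607.
Δp* = 0.45607 − 0.72667 = -0.27060.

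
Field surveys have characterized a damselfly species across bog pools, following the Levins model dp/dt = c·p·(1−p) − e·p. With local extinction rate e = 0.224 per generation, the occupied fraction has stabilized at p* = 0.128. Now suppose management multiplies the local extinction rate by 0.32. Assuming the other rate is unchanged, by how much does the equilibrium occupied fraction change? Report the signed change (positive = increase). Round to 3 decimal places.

0.593

Balance c(1−p*) = e gives c = e/(1 − 0.12800) = 0.224/0.87200 = 0.25688.
New p* = 1 − e/c = 1 − 0.07168/0.25688 = 0.72096.
Δp* = 0.72096 − 0.12800 = +0.59296.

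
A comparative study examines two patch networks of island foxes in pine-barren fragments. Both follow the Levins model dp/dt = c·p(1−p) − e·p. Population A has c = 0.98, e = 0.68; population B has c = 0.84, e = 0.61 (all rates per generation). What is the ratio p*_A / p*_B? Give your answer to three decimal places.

A: p*_A = 1 − 0.68/0.98 = 0.3061.
B: p*_B = 1 − 0.61/0.84 = 0.2738.
p*_A / p*_B = 0.3061/0.2738 = 1.1180.

1.118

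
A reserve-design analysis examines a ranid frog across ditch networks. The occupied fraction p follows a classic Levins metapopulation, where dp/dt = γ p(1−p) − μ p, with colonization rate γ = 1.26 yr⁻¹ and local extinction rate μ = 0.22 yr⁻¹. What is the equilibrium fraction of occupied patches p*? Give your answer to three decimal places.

0.825

At equilibrium, colonization balances extinction: γ·p*·(1−p*) = μ·p*.
So p* = 1 − μ/γ = 1 − 0.22/1.26 = 1 − 0.1746 = 0.8254.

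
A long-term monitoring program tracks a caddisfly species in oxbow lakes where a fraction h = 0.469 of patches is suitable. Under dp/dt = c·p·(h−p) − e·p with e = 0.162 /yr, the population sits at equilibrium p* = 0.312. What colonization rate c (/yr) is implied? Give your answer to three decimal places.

1.032

At equilibrium c(h−p*) = e, so c = e/(h−p*).
c = 0.162/(0.469 − 0.312) = 0.162/0.1570 = 1.0318.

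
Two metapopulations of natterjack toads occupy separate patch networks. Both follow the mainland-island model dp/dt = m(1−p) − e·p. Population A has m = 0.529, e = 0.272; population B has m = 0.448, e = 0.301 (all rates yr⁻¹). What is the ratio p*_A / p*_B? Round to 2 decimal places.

A: p*_A = m/(m+e) = 0.529/0.8010 = 0.6604.
B: p*_B = 0.448/0.7490 = 0.5981.
p*_A / p*_B = 0.6604/0.5981 = 1.1041.

1.10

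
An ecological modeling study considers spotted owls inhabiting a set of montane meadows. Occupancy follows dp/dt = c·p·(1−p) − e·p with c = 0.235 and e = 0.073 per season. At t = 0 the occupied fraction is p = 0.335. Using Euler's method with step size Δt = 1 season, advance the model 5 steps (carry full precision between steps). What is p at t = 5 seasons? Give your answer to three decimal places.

Update rule: p ← p + [c·p·(1−p) − e·p]·Δt with Δt = 1.
step 1: Δp = +0.02790, p = 0.36290
step 2: Δp = +0.02784, p = 0.39074
step 3: Δp = +0.02742, p = 0.41816
step 4: Δp = +0.02665, p = 0.44481
step 5: Δp = +0.02556, p = 0.47037

0.470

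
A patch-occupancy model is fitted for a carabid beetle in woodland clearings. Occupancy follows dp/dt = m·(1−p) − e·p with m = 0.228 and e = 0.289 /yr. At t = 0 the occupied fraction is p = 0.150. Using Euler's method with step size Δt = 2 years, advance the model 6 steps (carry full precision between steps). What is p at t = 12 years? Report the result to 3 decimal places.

Update rule: p ← p + [m·(1−p) − e·p]·Δt with Δt = 2.
t = 2: p = 0.15000 + (+0.30090) = 0.45090
t = 4: p = 0.45090 + (-0.01023) = 0.44067
t = 6: p = 0.44067 + (+0.00035) = 0.44102
t = 8: p = 0.44102 + (-0.00001) = 0.44101
t = 10: p = 0.44101 + (+0.00000) = 0.44101
t = 12: p = 0.44101 + (-0.00000) = 0.44101

0.441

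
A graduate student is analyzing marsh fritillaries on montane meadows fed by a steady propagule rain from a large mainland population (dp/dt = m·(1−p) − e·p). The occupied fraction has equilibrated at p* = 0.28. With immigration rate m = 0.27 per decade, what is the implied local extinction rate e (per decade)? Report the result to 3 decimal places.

At equilibrium m(1−p*) = e·p*, so e = m(1−p*)/p*.
e = 0.27 × 0.7200 / 0.28 = 0.6943.

0.694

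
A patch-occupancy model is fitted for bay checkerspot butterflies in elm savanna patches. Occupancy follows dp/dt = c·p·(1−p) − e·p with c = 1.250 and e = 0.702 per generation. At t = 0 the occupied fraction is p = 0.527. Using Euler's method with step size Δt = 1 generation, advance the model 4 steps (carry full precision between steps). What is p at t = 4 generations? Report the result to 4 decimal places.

Update rule: p ← p + [c·p·(1−p) − e·p]·Δt with Δt = 1.
t = 1: p = 0.52700 + (-0.05837) = 0.46863
t = 2: p = 0.46863 + (-0.01771) = 0.45092
t = 3: p = 0.45092 + (-0.00706) = 0.44386
t = 4: p = 0.44386 + (-0.00303) = 0.44083

0.4408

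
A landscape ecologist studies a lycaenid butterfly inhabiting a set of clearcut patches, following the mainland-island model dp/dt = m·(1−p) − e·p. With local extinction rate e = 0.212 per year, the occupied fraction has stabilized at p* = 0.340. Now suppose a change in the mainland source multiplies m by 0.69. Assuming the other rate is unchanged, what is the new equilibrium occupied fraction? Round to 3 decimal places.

0.262

Balance m(1−p*) = e·p* gives m = e·p*/(1−p*) = 0.212×0.34000/0.66000 = 0.10921.
New p* = m/(m+e) = 0.07535/(0.07535+0.21200) = 0.26222.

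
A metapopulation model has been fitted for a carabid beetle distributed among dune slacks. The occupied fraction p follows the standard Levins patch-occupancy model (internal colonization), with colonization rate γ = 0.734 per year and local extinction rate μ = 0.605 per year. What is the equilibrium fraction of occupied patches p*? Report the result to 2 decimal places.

Setting dp/dt = 0 and dividing through by p* gives γ·(1−p*) = μ.
So p* = 1 − μ/γ = 1 − 0.605/0.734 = 1 − 0.8243 = 0.1757.

0.18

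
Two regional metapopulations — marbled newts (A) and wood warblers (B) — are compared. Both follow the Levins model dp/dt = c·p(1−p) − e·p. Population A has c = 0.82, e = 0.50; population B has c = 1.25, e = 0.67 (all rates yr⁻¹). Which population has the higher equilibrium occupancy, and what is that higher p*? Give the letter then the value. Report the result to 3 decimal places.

A: p*_A = 1 − 0.50/0.82 = 0.3902.
B: p*_B = 1 − 0.67/1.25 = 0.4640.
B is higher at 0.4640.

B, 0.464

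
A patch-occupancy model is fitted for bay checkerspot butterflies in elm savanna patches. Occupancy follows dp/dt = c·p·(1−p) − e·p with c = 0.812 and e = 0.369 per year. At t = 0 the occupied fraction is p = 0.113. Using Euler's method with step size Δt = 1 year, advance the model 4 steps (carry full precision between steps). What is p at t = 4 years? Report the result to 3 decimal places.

Update rule: p ← p + [c·p·(1−p) − e·p]·Δt with Δt = 1.
step 1: Δp = +0.03969, p = 0.15269
step 2: Δp = +0.04871, p = 0.20140
step 3: Δp = +0.05628, p = 0.25769
step 4: Δp = +0.06024, p = 0.31792

0.318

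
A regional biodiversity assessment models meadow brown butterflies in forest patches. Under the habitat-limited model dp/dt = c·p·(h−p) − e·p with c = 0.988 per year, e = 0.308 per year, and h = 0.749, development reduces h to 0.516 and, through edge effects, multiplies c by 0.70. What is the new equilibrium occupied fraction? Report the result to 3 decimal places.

Before: p* = h − e/c = 0.749 − 0.308/0.988 = 0.749 − 0.3117 = 0.4373.
After: c = 0.6916, e = 0.308, h = 0.516; p* = 0.516 − 0.308/0.6916 = 0.0707.

0.071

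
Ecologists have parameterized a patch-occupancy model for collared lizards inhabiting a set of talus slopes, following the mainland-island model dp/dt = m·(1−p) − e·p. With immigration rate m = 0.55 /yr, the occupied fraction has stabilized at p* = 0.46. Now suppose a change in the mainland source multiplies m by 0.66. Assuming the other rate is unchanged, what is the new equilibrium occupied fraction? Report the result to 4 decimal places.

Balance m(1−p*) = e·p* gives e = m(1−p*)/p* = 0.55×0.54000/0.46000 = 0.64565.
New p* = m/(m+e) = 0.36300/(0.36300+0.64565) = 0.35989.

0.3599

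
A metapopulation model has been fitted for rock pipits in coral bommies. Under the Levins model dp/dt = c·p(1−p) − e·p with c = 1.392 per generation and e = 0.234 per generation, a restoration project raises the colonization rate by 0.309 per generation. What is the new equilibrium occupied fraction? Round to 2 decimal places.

Before: p* = 1 − 0.234/1.392 = 0.8319.
After the change, c = 1.701, e = 0.234, so p* = 1 − 0.234/1.701 = 0.8624.

0.86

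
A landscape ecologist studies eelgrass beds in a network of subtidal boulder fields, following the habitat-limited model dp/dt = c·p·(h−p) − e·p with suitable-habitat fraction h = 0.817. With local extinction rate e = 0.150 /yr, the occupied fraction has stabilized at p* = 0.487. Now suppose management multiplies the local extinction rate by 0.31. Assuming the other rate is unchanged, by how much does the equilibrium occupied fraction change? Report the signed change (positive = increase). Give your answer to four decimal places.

0.2277

Balance c(h−p*) = e gives c = e/(0.817 − 0.48700) = 0.150/0.33000 = 0.45455.
New p* = 0.817 − e/c = 0.817 − 0.04650/0.45455 = 0.71470.
Δp* = 0.71470 − 0.48700 = +0.22770.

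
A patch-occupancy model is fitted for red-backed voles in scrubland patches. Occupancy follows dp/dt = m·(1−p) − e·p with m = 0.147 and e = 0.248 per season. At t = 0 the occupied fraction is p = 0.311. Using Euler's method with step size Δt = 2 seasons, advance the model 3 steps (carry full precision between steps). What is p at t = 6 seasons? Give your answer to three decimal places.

0.372

Update rule: p ← p + [m·(1−p) − e·p]·Δt with Δt = 2.
  1  |  dp/dt·Δt = +0.048310  |  p_1 = 0.359310
  2  |  dp/dt·Δt = +0.010145  |  p_2 = 0.369455
  3  |  dp/dt·Δt = +0.002130  |  p_3 = 0.371586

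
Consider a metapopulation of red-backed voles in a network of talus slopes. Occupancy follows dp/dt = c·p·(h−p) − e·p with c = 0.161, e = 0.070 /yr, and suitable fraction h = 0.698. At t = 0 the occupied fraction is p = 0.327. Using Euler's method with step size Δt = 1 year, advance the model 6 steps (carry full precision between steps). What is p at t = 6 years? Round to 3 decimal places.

0.310

Update rule: p ← p + [c·p·(h−p) − e·p]·Δt with Δt = 1.
p: 0.32700 → 0.32364  (Δp = -0.00336)
p: 0.32364 → 0.32049  (Δp = -0.00315)
p: 0.32049 → 0.31754  (Δp = -0.00296)
p: 0.31754 → 0.31476  (Δp = -0.00278)
p: 0.31476 → 0.31215  (Δp = -0.00261)
p: 0.31215 → 0.30969  (Δp = -0.00246)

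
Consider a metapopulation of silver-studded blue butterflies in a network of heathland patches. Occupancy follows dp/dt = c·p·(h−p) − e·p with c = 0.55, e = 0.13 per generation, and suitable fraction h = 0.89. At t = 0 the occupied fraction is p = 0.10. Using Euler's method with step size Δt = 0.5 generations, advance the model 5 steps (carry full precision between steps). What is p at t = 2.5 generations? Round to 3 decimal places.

0.195

Update rule: p ← p + [c·p·(h−p) − e·p]·Δt with Δt = 0.5.
  1  |  dp/dt·Δt = +0.015225  |  p_1 = 0.115225
  2  |  dp/dt·Δt = +0.017061  |  p_2 = 0.132286
  3  |  dp/dt·Δt = +0.018966  |  p_3 = 0.151252
  4  |  dp/dt·Δt = +0.020896  |  p_4 = 0.172148
  5  |  dp/dt·Δt = +0.022794  |  p_5 = 0.194942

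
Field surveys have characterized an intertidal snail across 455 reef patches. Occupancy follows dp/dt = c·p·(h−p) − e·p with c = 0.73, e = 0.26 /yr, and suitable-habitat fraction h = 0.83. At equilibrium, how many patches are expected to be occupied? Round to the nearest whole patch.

216

p* = h − e/c = 0.83 − 0.3562 = 0.4738.
Expected occupied patches = N × p* = 455 × 0.4738 = 215.60 ≈ 216.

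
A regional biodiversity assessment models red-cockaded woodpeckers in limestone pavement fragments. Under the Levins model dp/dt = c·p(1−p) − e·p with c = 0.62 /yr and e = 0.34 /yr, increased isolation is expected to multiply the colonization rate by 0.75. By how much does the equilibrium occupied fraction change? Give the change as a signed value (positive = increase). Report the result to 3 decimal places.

Before: p* = 1 − 0.34/0.62 = 0.4516.
After the change, c = 0.465, e = 0.34, so p* = 1 − 0.34/0.465 = 0.2688.
Δp* = 0.2688 − 0.4516 = -0.1828.

-0.183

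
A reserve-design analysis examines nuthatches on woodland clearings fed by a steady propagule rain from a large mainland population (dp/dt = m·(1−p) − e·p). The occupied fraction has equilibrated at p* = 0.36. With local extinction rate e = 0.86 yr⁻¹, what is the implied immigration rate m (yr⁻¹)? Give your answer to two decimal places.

0.48

At equilibrium m(1−p*) = e·p*, so m = e·p*/(1−p*).
m = 0.86 × 0.36 / 0.6400 = 0.3096/0.6400 = 0.4837.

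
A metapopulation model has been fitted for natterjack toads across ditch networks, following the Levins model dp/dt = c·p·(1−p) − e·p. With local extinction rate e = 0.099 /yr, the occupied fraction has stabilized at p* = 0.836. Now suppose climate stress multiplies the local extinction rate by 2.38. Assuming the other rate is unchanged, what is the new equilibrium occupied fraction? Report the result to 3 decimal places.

0.610

Balance c(1−p*) = e gives c = e/(1 − 0.83600) = 0.099/0.16400 = 0.60366.
New p* = 1 − e/c = 1 − 0.23562/0.60366 = 0.60968.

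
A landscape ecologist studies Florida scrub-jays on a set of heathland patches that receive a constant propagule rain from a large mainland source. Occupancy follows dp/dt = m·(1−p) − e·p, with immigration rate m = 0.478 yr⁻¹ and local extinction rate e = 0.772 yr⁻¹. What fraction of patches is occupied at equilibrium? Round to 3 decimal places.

Setting dp/dt = 0: m − m·p* = e·p*, so m = (m+e)·p*.
p* = m/(m+e) = 0.478/(0.478+0.772) = 0.478/1.2500 = 0.3824.

0.382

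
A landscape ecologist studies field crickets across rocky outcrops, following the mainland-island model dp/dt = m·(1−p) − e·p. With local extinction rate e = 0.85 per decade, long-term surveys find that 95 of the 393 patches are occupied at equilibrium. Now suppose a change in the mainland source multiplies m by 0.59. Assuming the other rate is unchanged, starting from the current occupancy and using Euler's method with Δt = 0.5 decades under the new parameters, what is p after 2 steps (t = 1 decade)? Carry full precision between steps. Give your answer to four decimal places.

Observed p* = 95/393 = 0.24173.
Balance m(1−p*) = e·p* gives m = e·p*/(1−p*) = 0.85×0.24173/0.75827 = 0.27097.
Starting from p₀ = 0.24173; update p ← p + (dp/dt)·Δt with the new parameters.
t = 0.5: p = 0.24173 + (-0.04212) = 0.19961
t = 1: p = 0.19961 + (-0.02085) = 0.17876

0.1788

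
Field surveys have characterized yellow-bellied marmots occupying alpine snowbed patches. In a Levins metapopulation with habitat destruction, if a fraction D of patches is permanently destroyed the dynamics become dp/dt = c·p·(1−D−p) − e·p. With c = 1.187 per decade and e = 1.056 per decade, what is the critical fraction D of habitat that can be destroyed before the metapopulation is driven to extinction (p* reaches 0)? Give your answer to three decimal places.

The nontrivial equilibrium is p* = (1−D) − e/c; extinction occurs when this hits zero.
So D_crit = 1 − e/c = 1 − 1.056/1.187 = 1 − 0.8896 = 0.1104.
This equals the undisturbed p*, a classic result of Lande's extension.

0.110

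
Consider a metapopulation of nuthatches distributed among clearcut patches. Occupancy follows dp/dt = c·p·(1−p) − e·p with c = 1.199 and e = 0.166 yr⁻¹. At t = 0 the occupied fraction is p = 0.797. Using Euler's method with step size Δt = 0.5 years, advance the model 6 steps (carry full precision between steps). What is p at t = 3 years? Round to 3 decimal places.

0.861

Update rule: p ← p + [c·p·(1−p) − e·p]·Δt with Δt = 0.5.
t = 0.5: p = 0.79700 + (+0.03084) = 0.82784
t = 1: p = 0.82784 + (+0.01673) = 0.84457
t = 1.5: p = 0.84457 + (+0.00860) = 0.85317
t = 2: p = 0.85317 + (+0.00429) = 0.85746
t = 2.5: p = 0.85746 + (+0.00211) = 0.85956
t = 3: p = 0.85956 + (+0.00103) = 0.86059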